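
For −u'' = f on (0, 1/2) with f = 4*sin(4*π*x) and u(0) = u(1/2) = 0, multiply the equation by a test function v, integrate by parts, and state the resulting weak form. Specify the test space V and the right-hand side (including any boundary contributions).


V = H^1_0(0, 1/2) (so v(0) = v(1/2) = 0); weak form: ∫_0^1/2 u'v' dx = ∫_0^1/2 (4*sin(4*π*x)) v dx for all v ∈ V.

Multiply both sides by a test function v and integrate from 0 to 1/2:
  ∫_0^1/2 −u''(x) v(x) dx = ∫_0^1/2 f(x) v(x) dx.
Integrate the LHS by parts once:
  ∫_0^1/2 −u'' v dx = −[u'(x) v(x)]_0^1/2 + ∫_0^1/2 u'(x) v'(x) dx.
Thus ∫_0^1/2 u'(x) v'(x) dx = ∫_0^1/2 f(x) v(x) dx + [u'(x) v(x)]_0^1/2.
Choose V so that boundary terms are either known or forced to vanish.
u is Dirichlet: u(0) = u(1/2) = 0. Let V = H^1_0(0, 1/2); then v(0) = v(1/2) = 0, and [u' v]_0^1/2 = 0.
Weak formulation: find u (satisfying any essential BC) such that ∫_0^1/2 u'(x) v'(x) dx = ∫_0^1/2 f v dx for all v ∈ V.
Substituting f(x) = 4*sin(4*π*x), the right-hand side is ∫_0^1/2 (4*sin(4*π*x)) v dx.


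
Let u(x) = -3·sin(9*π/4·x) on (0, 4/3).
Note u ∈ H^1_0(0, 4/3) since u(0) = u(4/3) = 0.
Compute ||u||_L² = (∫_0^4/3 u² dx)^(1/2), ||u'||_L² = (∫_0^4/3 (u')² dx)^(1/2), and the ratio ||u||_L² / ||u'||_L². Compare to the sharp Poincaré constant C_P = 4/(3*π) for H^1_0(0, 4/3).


||u||_L² / ||u'||_L² = 4/(9*π) < C_P = 4/(3*π).

u(x) = -3·sin(9*π/4·x), so u'(x) = -27*π*cos(9*π*x/4)/4.
Writing u(x) = A·sin(kπx/L) with A = -3 and k = 3, use ∫_0^L sin²(kπx/L) dx = L/2 and ∫_0^L cos²(kπx/L) dx = L/2.
u² = 9·sin²(9*π/4·x) and (u')² = 729*π^2/16·cos²(9*π/4·x), and each of sin², cos² integrates to L/2 = 2/3 over (0, 4/3).
∫_0^4/3 u² dx = 6, so ||u||_L² = sqrt(6).
∫_0^4/3 (u')² dx = 243*π^2/8, so ||u'||_L² = 9*sqrt(6)*π/4.
Ratio ||u||_L² / ||u'||_L² = 4/(9*π).
Sharp Poincaré constant on H^1_0(0, 4/3) is C_P = L/π = 4/(3*π), achieved by sin(3*π/4·x).
This is the k = 3 harmonic; the ratio L/(kπ) is strictly less than C_P = L/π, consistent with the sharp inequality ||u||_L² ≤ C_P ||u'||_L².


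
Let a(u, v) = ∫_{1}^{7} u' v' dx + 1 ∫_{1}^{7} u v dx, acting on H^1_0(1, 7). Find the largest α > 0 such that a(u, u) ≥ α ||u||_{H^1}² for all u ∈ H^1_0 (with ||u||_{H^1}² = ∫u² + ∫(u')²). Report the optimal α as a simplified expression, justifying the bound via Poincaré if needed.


α = 1

Coercivity of a(·,·) on H^1_0(1, 7) means a(u, u) ≥ α ||u||_{H^1}² for every u ∈ H^1_0.
The interval has length L = 6, and Poincaré/coercivity depend only on L. Here a(u, u) = ∫(u')² + (1)·∫u².
Here c = 1 ≥ 1, so a(u,u) = ∫(u')² + c∫u² ≥ ∫(u')² + ∫u² = ||u||_{H^1}², i.e. α = 1 works. No larger α is possible: a(u,u) ≥ α||u||_{H^1}² means (1−α)∫(u')² ≥ (α−c)∫u², and for the modes u_n = sin(nπ(x−x₀)/L) (x₀ the left endpoint) one has ∫u_n²/∫(u_n')² = (L/(nπ))² → 0, so a(u_n,u_n)/||u_n||_{H^1}² → 1. Hence the optimal constant is α = 1.
Therefore α = 1.


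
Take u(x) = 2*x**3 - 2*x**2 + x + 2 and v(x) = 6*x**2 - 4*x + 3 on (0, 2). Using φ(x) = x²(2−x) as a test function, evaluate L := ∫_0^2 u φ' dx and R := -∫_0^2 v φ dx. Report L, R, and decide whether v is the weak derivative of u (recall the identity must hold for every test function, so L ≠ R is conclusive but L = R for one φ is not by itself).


LHS = -116/15, RHS = -52/5. No, v is not the weak derivative of u.

u(x) = 2*x**3 - 2*x**2 + x + 2, classical derivative u'(x) = 6*x**2 - 4*x + 1.
φ(x) = x²(2−x), so φ'(x) = x*(4 - 3*x).
Note φ(0) = φ(2) = 0, so the boundary term u·φ vanishes.
LHS = ∫_0^2 u(x) φ'(x) dx = ∫_0^2 (-6*x^5 + 14*x^4 - 11*x^3 - 2*x^2 + 8*x) dx. Term by term:
  ∫_0^2 -6*x^5 dx = -64;  ∫_0^2 14*x^4 dx = 448/5;  ∫_0^2 -11*x^3 dx = -44;
  ∫_0^2 -2*x^2 dx = -16/3;  ∫_0^2 8*x dx = 16.
Sum: -64 + 448/5 − 44 − 16/3 + 16 = -116/15.
So LHS = -116/15.
∫_0^2 v(x) φ(x) dx = ∫_0^2 (-6*x^5 + 16*x^4 - 11*x^3 + 6*x^2) dx. Term by term:
  ∫_0^2 -6*x^5 dx = -64;  ∫_0^2 16*x^4 dx = 512/5;  ∫_0^2 -11*x^3 dx = -44;
  ∫_0^2 6*x^2 dx = 16.
Sum: -64 + 512/5 − 44 + 16 = 52/5.
So RHS = -∫_0^2 v(x) φ(x) dx = -52/5.
LHS − RHS = 8/3 ≠ 0, so the identity fails.
(For a valid weak derivative the identity must hold for EVERY test function, in particular this one. The failure shows v is NOT the weak derivative of u.)
Correct weak derivative would be u'(x) = 6*x**2 - 4*x + 1.


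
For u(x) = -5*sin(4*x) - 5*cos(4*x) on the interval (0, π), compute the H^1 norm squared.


||u||_{H^1(0,π)}^2 = 425*π

u'(x) = 20*sin(4*x) - 20*cos(4*x).
Expand u² and (u')² and integrate term by term on (0, π), using: for integers n ≥ 1, ∫_0^π sin²(nx) dx = ∫_0^π cos²(nx) dx = π/2; for n ≠ n', ∫_0^π sin(nx)sin(n'x) dx = ∫_0^π cos(nx)cos(n'x) dx = 0; and by product-to-sum, ∫_0^π sin(nx)cos(n'x) dx = ½∫_0^π [sin((n+n')x) + sin((n−n')x)] dx, which is 0 when n+n' is even and 2n/(n²−n'²) when n+n' is odd (it need not vanish on (0, π)).
  u² squared terms: (-5)²·∫cos(4x)² dx = 25·π/2 = 25*π/2;  (-5)²·∫sin(4x)² dx = 25·π/2 = 25*π/2.
  u² cross terms: 2·(-5)·(-5)·∫cos(4x)·sin(4x) dx = 50·(0) = 0.
  So ∫_0^π u² dx = 25*π/2 + 25*π/2 + 0 = 25*π.
  (u')² squared terms: (-20)²·∫cos(4x)² dx = 400·π/2 = 200*π;  (20)²·∫sin(4x)² dx = 400·π/2 = 200*π.
  (u')² cross terms: 2·(-20)·(20)·∫cos(4x)·sin(4x) dx = -800·(0) = 0.
  So ∫_0^π (u')² dx = 200*π + 200*π + 0 = 400*π.
||u||_{H^1}^2 = (25*π) + (400*π) = 425*π.


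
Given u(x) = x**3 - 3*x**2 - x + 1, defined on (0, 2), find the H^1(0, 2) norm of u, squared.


||u||_{H^1}^2 = 3712/105

The H^1 norm (squared) on an interval (0, L) is
  ||u||_{H^1}^2 = ∫_0^L u(x)^2 dx + ∫_0^L u'(x)^2 dx.
Compute u'(x) = 3*x**2 - 6*x - 1.
Then u(x)^2 = x**6 - 6*x**5 + 7*x**4 + 8*x**3 - 5*x**2 - 2*x + 1 and u'(x)^2 = 9*x**4 - 36*x**3 + 30*x**2 + 12*x + 1.
Integrate each monomial from 0 to 2 using ∫_0^2 c·x^n dx = c·2^(n+1)/(n+1):
  ∫_0^2 u(x)^2 dx = ∫_0^2 (x^6 - 6*x^5 + 7*x^4 + 8*x^3 - 5*x^2 - 2*x + 1) dx. Term by term:
    ∫_0^2 x^6 dx = 128/7;  ∫_0^2 -6*x^5 dx = -64;  ∫_0^2 7*x^4 dx = 224/5;
    ∫_0^2 8*x^3 dx = 32;  ∫_0^2 -5*x^2 dx = -40/3;  ∫_0^2 -2*x dx = -4;
    ∫_0^2 1 dx = 2.
  Sum: 128/7 − 64 + 224/5 + 32 − 40/3 − 4 + 2 = 1654/105.
  ∫_0^2 u'(x)^2 dx = ∫_0^2 (9*x^4 - 36*x^3 + 30*x^2 + 12*x + 1) dx. Term by term:
    ∫_0^2 9*x^4 dx = 288/5;  ∫_0^2 -36*x^3 dx = -144;  ∫_0^2 30*x^2 dx = 80;
    ∫_0^2 12*x dx = 24;  ∫_0^2 1 dx = 2.
  Sum: 288/5 − 144 + 80 + 24 + 2 = 98/5.
Adding: ||u||_{H^1}^2 = 1654/105 + 98/5 = 3712/105.


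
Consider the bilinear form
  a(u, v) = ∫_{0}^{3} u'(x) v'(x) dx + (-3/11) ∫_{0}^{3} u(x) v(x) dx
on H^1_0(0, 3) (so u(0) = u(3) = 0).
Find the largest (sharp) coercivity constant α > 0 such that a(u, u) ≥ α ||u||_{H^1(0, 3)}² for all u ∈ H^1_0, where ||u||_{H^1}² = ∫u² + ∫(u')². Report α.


α = (-27/11 + π^2)/(9 + π^2)

Coercivity of a(·,·) on H^1_0(0, 3) means a(u, u) ≥ α ||u||_{H^1}² for every u ∈ H^1_0.
The interval has length L = 3, and Poincaré/coercivity depend only on L. Here a(u, u) = ∫(u')² + (-3/11)·∫u².
Here c = -3/11 < 0 with |c| < (π/L)² = π^2/9, so coercivity still holds. The condition a(u,u) ≥ α||u||_{H^1}² reads (1−α)∫(u')² ≥ (α−c)∫u². Any admissible α is ≤ 1 (rapidly oscillating u have ∫u²/∫(u')² → 0), and α = 1 would force 0 ≥ (1−c)∫u², impossible since c < 1; so 1−α > 0. By the sharp Poincaré inequality on H^1_0 of an interval of length L, ∫(u')² ≥ (π/L)²∫u² with equality for the first sine mode sin(π(x−x₀)/L) (x₀ the left endpoint), so the inequality holds for all u iff (1−α)(π/L)² ≥ α − c, i.e. α ≤ ((π/L)² + c)/((π/L)² + 1) = (1 + c(L/π)²)/(1 + (L/π)²). (Direct route, valid since c ≤ 0: Poincaré gives c∫u² ≥ c(L/π)²∫(u')², so a(u,u) ≥ (1 + c(L/π)²)∫(u')², while ||u||_{H^1}² ≤ (1 + (L/π)²)∫(u')²; dividing yields the same α.) With (π/L)² = π^2/9 and c = -3/11, the largest admissible constant is α = ((π/L)² + c)/((π/L)² + 1).
Simplifying, α = (-27/11 + π^2)/(9 + π^2).


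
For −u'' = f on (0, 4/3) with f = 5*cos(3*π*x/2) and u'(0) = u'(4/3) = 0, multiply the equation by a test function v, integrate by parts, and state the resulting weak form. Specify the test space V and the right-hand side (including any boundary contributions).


V = H^1(0, 4/3) (no boundary constraint on v; u is determined up to an additive constant); weak form: ∫_0^4/3 u'v' dx = ∫_0^4/3 (5*cos(3*π*x/2)) v dx for all v ∈ V.

Multiply both sides by a test function v and integrate from 0 to 4/3:
  ∫_0^4/3 −u''(x) v(x) dx = ∫_0^4/3 f(x) v(x) dx.
Integrate the LHS by parts once:
  ∫_0^4/3 −u'' v dx = −[u'(x) v(x)]_0^4/3 + ∫_0^4/3 u'(x) v'(x) dx.
Thus ∫_0^4/3 u'(x) v'(x) dx = ∫_0^4/3 f(x) v(x) dx + [u'(x) v(x)]_0^4/3.
Choose V so that boundary terms are either known or forced to vanish.
u has homogeneous Neumann: u'(0) = u'(4/3) = 0. So [u' v]_0^4/3 = 0·v(4/3) − 0·v(0) = 0 for any v; take V = H^1(0, 4/3).
Weak formulation: find u (satisfying any essential BC) such that ∫_0^4/3 u'(x) v'(x) dx = ∫_0^4/3 f v dx for all v ∈ V (homogeneous Neumann, so boundary terms vanish).
Substituting f(x) = 5*cos(3*π*x/2), the right-hand side is ∫_0^4/3 (5*cos(3*π*x/2)) v dx.
Compatibility check (pure Neumann): taking v ≡ 1 ∈ V gives 0 = ∫_0^4/3 f dx + (0) − (0), i.e. ∫_0^4/3 f dx must equal u'(0) − u'(4/3) = 0. Indeed ∫_0^4/3 (5*cos(3*π*x/2)) dx = 0, so the data are compatible. The solution is then unique only up to an additive constant (fix it e.g. by requiring ∫_0^4/3 u dx = 0).


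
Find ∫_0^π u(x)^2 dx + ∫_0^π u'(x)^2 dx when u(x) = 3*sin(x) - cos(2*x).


||u||_{H^1(0,π)}^2 = 20 + 23*π/2

u'(x) = 2*sin(2*x) + 3*cos(x).
Expand u² and (u')² and integrate term by term on (0, π), using: for integers n ≥ 1, ∫_0^π sin²(nx) dx = ∫_0^π cos²(nx) dx = π/2; for n ≠ n', ∫_0^π sin(nx)sin(n'x) dx = ∫_0^π cos(nx)cos(n'x) dx = 0; and by product-to-sum, ∫_0^π sin(nx)cos(n'x) dx = ½∫_0^π [sin((n+n')x) + sin((n−n')x)] dx, which is 0 when n+n' is even and 2n/(n²−n'²) when n+n' is odd (it need not vanish on (0, π)).
  u² squared terms: (-1)²·∫cos(2x)² dx = 1·π/2 = π/2;  (3)²·∫sin(x)² dx = 9·π/2 = 9*π/2.
  u² cross terms: 2·(-1)·(3)·∫cos(2x)·sin(x) dx = -6·(-2/3) = 4.
  So ∫_0^π u² dx = π/2 + 9*π/2 + 4 = 4 + 5*π.
  (u')² squared terms: (2)²·∫sin(2x)² dx = 4·π/2 = 2*π;  (3)²·∫cos(x)² dx = 9·π/2 = 9*π/2.
  (u')² cross terms: 2·(2)·(3)·∫sin(2x)·cos(x) dx = 12·(4/3) = 16.
  So ∫_0^π (u')² dx = 2*π + 9*π/2 + 16 = 16 + 13*π/2.
||u||_{H^1}^2 = (4 + 5*π) + (16 + 13*π/2) = 20 + 23*π/2.


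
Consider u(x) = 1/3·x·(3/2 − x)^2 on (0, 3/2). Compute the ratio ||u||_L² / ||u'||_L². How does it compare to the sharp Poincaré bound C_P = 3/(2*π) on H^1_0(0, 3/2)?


||u||_L² / ||u'||_L² = 3*sqrt(14)/28 < C_P = 3/(2*π).

u(x) = 1/3·x·(3/2 − x)^2, so u'(x) = x^2 - 2*x + 3/4.
u(x) = 1/3·x·(3/2 − x)^2 vanishes at x = 0 and x = 3/2, so u ∈ H^1_0(0, 3/2). Differentiate via the product rule and integrate the resulting polynomials term by term.
  ∫_0^3/2 u² dx = ∫_0^3/2 (x^6/9 - 2*x^5/3 + 3*x^4/2 - 3*x^3/2 + 9*x^2/16) dx. Term by term:
    ∫_0^3/2 x^6/9 dx = 243/896;  ∫_0^3/2 -2*x^5/3 dx = -81/64;  ∫_0^3/2 3*x^4/2 dx = 729/320;
    ∫_0^3/2 -3*x^3/2 dx = -243/128;  ∫_0^3/2 9*x^2/16 dx = 81/128.
  Sum: 243/896 − 81/64 + 729/320 − 243/128 + 81/128 = 81/4480.
  ∫_0^3/2 (u')² dx = ∫_0^3/2 (x^4 - 4*x^3 + 11*x^2/2 - 3*x + 9/16) dx. Term by term:
    ∫_0^3/2 x^4 dx = 243/160;  ∫_0^3/2 -4*x^3 dx = -81/16;  ∫_0^3/2 11*x^2/2 dx = 99/16;
    ∫_0^3/2 -3*x dx = -27/8;  ∫_0^3/2 9/16 dx = 27/32.
  Sum: 243/160 − 81/16 + 99/16 − 27/8 + 27/32 = 9/80.
∫_0^3/2 u² dx = 81/4480, so ||u||_L² = 9*sqrt(70)/560.
∫_0^3/2 (u')² dx = 9/80, so ||u'||_L² = 3*sqrt(5)/20.
Ratio ||u||_L² / ||u'||_L² = 3*sqrt(14)/28.
Sharp Poincaré constant on H^1_0(0, 3/2) is C_P = L/π = 3/(2*π), achieved by sin(2*π/3·x).
A polynomial bump cannot attain the sharp Poincaré constant (only the first sine eigenfunction does), so the ratio is strictly less than C_P, consistent with ||u||_L² ≤ C_P ||u'||_L².


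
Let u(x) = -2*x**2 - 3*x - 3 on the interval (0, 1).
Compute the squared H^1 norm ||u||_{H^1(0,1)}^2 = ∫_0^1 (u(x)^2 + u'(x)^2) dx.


||u||_{H^1}^2 = 827/15

The H^1 norm (squared) on an interval (0, L) is
  ||u||_{H^1}^2 = ∫_0^L u(x)^2 dx + ∫_0^L u'(x)^2 dx.
Compute u'(x) = -4*x - 3.
Then u(x)^2 = 4*x**4 + 12*x**3 + 21*x**2 + 18*x + 9 and u'(x)^2 = 16*x**2 + 24*x + 9.
Integrate each monomial from 0 to 1 using ∫_0^1 c·x^n dx = c·1^(n+1)/(n+1):
  ∫_0^1 u(x)^2 dx = ∫_0^1 (4*x^4 + 12*x^3 + 21*x^2 + 18*x + 9) dx. Term by term:
    ∫_0^1 4*x^4 dx = 4/5;  ∫_0^1 12*x^3 dx = 3;  ∫_0^1 21*x^2 dx = 7;
    ∫_0^1 18*x dx = 9;  ∫_0^1 9 dx = 9.
  Sum: 4/5 + 3 + 7 + 9 + 9 = 144/5.
  ∫_0^1 u'(x)^2 dx = ∫_0^1 (16*x^2 + 24*x + 9) dx. Term by term:
    ∫_0^1 16*x^2 dx = 16/3;  ∫_0^1 24*x dx = 12;  ∫_0^1 9 dx = 9.
  Sum: 16/3 + 12 + 9 = 79/3.
Adding: ||u||_{H^1}^2 = 144/5 + 79/3 = 827/15.


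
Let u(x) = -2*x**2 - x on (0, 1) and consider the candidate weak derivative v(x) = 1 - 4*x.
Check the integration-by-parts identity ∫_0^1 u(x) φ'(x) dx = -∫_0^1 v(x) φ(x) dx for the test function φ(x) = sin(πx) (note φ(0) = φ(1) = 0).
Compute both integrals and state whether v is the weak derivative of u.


LHS = 6/π, RHS = 2/π. No, v is not the weak derivative of u.

u(x) = -2*x**2 - x, classical derivative u'(x) = -4*x - 1.
φ(x) = sin(πx), so φ'(x) = π*cos(π*x).
Note φ(0) = φ(1) = 0, so the boundary term u·φ vanishes.
LHS = ∫_0^1 u(x) φ'(x) dx = ∫_0^1 (-2*π*x^2*cos(π*x) - π*x*cos(π*x)) dx. Term by term:
  ∫_0^1 -π*x*cos(π*x) dx = 2/π;  ∫_0^1 -2*π*x^2*cos(π*x) dx = 4/π.
Sum: 2/π + 4/π = 6/π.
So LHS = 6/π.
∫_0^1 v(x) φ(x) dx = ∫_0^1 (-4*x*sin(π*x) + sin(π*x)) dx. Term by term:
  ∫_0^1 -4*x*sin(π*x) dx = -4/π;  ∫_0^1 sin(π*x) dx = 2/π.
Sum: -4/π + 2/π = -2/π.
So RHS = -∫_0^1 v(x) φ(x) dx = 2/π.
LHS − RHS = 4/π ≠ 0, so the identity fails.
(For a valid weak derivative the identity must hold for EVERY test function, in particular this one. The failure shows v is NOT the weak derivative of u.)
Correct weak derivative would be u'(x) = -4*x - 1.


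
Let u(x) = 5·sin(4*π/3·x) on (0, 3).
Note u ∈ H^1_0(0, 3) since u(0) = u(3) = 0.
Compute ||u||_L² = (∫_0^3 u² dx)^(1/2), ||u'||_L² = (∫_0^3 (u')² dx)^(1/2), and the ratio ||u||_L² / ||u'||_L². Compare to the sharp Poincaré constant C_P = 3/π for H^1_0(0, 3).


||u||_L² / ||u'||_L² = 3/(4*π) < C_P = 3/π.

u(x) = 5·sin(4*π/3·x), so u'(x) = 20*π*cos(4*π*x/3)/3.
Writing u(x) = A·sin(kπx/L) with A = 5 and k = 4, use ∫_0^L sin²(kπx/L) dx = L/2 and ∫_0^L cos²(kπx/L) dx = L/2.
u² = 25·sin²(4*π/3·x) and (u')² = 400*π^2/9·cos²(4*π/3·x), and each of sin², cos² integrates to L/2 = 3/2 over (0, 3).
∫_0^3 u² dx = 75/2, so ||u||_L² = 5*sqrt(6)/2.
∫_0^3 (u')² dx = 200*π^2/3, so ||u'||_L² = 10*sqrt(6)*π/3.
Ratio ||u||_L² / ||u'||_L² = 3/(4*π).
Sharp Poincaré constant on H^1_0(0, 3) is C_P = L/π = 3/π, achieved by sin(π/3·x).
This is the k = 4 harmonic; the ratio L/(kπ) is strictly less than C_P = L/π, consistent with the sharp inequality ||u||_L² ≤ C_P ||u'||_L².


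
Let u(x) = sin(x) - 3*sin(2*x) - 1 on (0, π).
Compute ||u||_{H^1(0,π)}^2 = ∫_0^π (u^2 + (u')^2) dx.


||u||_{H^1(0,π)}^2 = -4 + 49*π/2

u'(x) = cos(x) - 6*cos(2*x).
Expand u² and (u')² and integrate term by term on (0, π), using: for integers n ≥ 1, ∫_0^π sin²(nx) dx = ∫_0^π cos²(nx) dx = π/2; for n ≠ n', ∫_0^π sin(nx)sin(n'x) dx = ∫_0^π cos(nx)cos(n'x) dx = 0; and by product-to-sum, ∫_0^π sin(nx)cos(n'x) dx = ½∫_0^π [sin((n+n')x) + sin((n−n')x)] dx, which is 0 when n+n' is even and 2n/(n²−n'²) when n+n' is odd (it need not vanish on (0, π)). For the constant mode: ∫_0^π 1 dx = π, ∫_0^π cos(nx) dx = 0, ∫_0^π sin(nx) dx = (1−(−1)^n)/n.
  u² squared terms: (-1)²·∫1 dx = 1·π = π;  (-3)²·∫sin(2x)² dx = 9·π/2 = 9*π/2;  (1)²·∫sin(x)² dx = 1·π/2 = π/2.
  u² cross terms: 2·(-1)·(-3)·∫1·sin(2x) dx = 6·(0) = 0;  2·(-1)·(1)·∫1·sin(x) dx = -2·(2) = -4;  2·(-3)·(1)·∫sin(2x)·sin(x) dx = -6·(0) = 0.
  So ∫_0^π u² dx = π + 9*π/2 + π/2 + 0 − 4 + 0 = -4 + 6*π.
  (u')² squared terms: (-6)²·∫cos(2x)² dx = 36·π/2 = 18*π;  (1)²·∫cos(x)² dx = 1·π/2 = π/2.
  (u')² cross terms: 2·(-6)·(1)·∫cos(2x)·cos(x) dx = -12·(0) = 0.
  So ∫_0^π (u')² dx = 18*π + π/2 + 0 = 37*π/2.
||u||_{H^1}^2 = (-4 + 6*π) + (37*π/2) = -4 + 49*π/2.


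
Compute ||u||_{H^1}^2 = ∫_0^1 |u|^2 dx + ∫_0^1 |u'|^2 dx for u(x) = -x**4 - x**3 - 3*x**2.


||u||_{H^1}^2 = 53987/1260

The H^1 norm (squared) on an interval (0, L) is
  ||u||_{H^1}^2 = ∫_0^L u(x)^2 dx + ∫_0^L u'(x)^2 dx.
Compute u'(x) = -4*x**3 - 3*x**2 - 6*x.
Then u(x)^2 = x**8 + 2*x**7 + 7*x**6 + 6*x**5 + 9*x**4 and u'(x)^2 = 16*x**6 + 24*x**5 + 57*x**4 + 36*x**3 + 36*x**2.
Integrate each monomial from 0 to 1 using ∫_0^1 c·x^n dx = c·1^(n+1)/(n+1):
  ∫_0^1 u(x)^2 dx = ∫_0^1 (x^8 + 2*x^7 + 7*x^6 + 6*x^5 + 9*x^4) dx. Term by term:
    ∫_0^1 x^8 dx = 1/9;  ∫_0^1 2*x^7 dx = 1/4;  ∫_0^1 7*x^6 dx = 1;
    ∫_0^1 6*x^5 dx = 1;  ∫_0^1 9*x^4 dx = 9/5.
  Sum: 1/9 + 1/4 + 1 + 1 + 9/5 = 749/180.
  ∫_0^1 u'(x)^2 dx = ∫_0^1 (16*x^6 + 24*x^5 + 57*x^4 + 36*x^3 + 36*x^2) dx. Term by term:
    ∫_0^1 16*x^6 dx = 16/7;  ∫_0^1 24*x^5 dx = 4;  ∫_0^1 57*x^4 dx = 57/5;
    ∫_0^1 36*x^3 dx = 9;  ∫_0^1 36*x^2 dx = 12.
  Sum: 16/7 + 4 + 57/5 + 9 + 12 = 1354/35.
Adding: ||u||_{H^1}^2 = 749/180 + 1354/35 = 53987/1260.


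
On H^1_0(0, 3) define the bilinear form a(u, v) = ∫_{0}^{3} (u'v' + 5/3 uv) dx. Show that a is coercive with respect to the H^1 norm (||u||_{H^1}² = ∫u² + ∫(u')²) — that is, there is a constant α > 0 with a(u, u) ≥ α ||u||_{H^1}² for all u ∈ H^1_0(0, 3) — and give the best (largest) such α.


α = 1

Coercivity of a(·,·) on H^1_0(0, 3) means a(u, u) ≥ α ||u||_{H^1}² for every u ∈ H^1_0.
The interval has length L = 3, and Poincaré/coercivity depend only on L. Here a(u, u) = ∫(u')² + (5/3)·∫u².
Here c = 5/3 ≥ 1, so a(u,u) = ∫(u')² + c∫u² ≥ ∫(u')² + ∫u² = ||u||_{H^1}², i.e. α = 1 works. No larger α is possible: a(u,u) ≥ α||u||_{H^1}² means (1−α)∫(u')² ≥ (α−c)∫u², and for the modes u_n = sin(nπ(x−x₀)/L) (x₀ the left endpoint) one has ∫u_n²/∫(u_n')² = (L/(nπ))² → 0, so a(u_n,u_n)/||u_n||_{H^1}² → 1. Hence the optimal constant is α = 1.
Therefore α = 1.


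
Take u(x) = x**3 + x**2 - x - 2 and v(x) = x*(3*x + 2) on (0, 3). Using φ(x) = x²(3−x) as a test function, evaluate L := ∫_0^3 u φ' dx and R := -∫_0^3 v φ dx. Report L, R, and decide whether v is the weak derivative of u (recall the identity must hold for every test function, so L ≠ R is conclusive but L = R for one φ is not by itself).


LHS = -1809/20, RHS = -486/5. No, v is not the weak derivative of u.

u(x) = x**3 + x**2 - x - 2, classical derivative u'(x) = 3*x**2 + 2*x - 1.
φ(x) = x²(3−x), so φ'(x) = 3*x*(2 - x).
Note φ(0) = φ(3) = 0, so the boundary term u·φ vanishes.
LHS = ∫_0^3 u(x) φ'(x) dx = ∫_0^3 (-3*x^5 + 3*x^4 + 9*x^3 - 12*x) dx. Term by term:
  ∫_0^3 -3*x^5 dx = -729/2;  ∫_0^3 3*x^4 dx = 729/5;  ∫_0^3 9*x^3 dx = 729/4;
  ∫_0^3 -12*x dx = -54.
Sum: -729/2 + 729/5 + 729/4 − 54 = -1809/20.
So LHS = -1809/20.
∫_0^3 v(x) φ(x) dx = ∫_0^3 (-3*x^5 + 7*x^4 + 6*x^3) dx. Term by term:
  ∫_0^3 -3*x^5 dx = -729/2;  ∫_0^3 7*x^4 dx = 1701/5;  ∫_0^3 6*x^3 dx = 243/2.
Sum: -729/2 + 1701/5 + 243/2 = 486/5.
So RHS = -∫_0^3 v(x) φ(x) dx = -486/5.
LHS − RHS = 27/4 ≠ 0, so the identity fails.
(For a valid weak derivative the identity must hold for EVERY test function, in particular this one. The failure shows v is NOT the weak derivative of u.)
Correct weak derivative would be u'(x) = 3*x**2 + 2*x - 1.


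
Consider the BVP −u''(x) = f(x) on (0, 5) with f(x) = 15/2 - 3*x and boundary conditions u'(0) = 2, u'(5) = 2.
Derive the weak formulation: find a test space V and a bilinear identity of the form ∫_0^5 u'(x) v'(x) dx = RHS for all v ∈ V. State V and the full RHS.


V = H^1(0, 5) (v unrestricted at boundary; u is determined up to an additive constant); weak form: ∫_0^5 u'v' dx = ∫_0^5 (15/2 - 3*x) v dx + 2·v(5) − 2·v(0) for all v ∈ V.

Multiply both sides by a test function v and integrate from 0 to 5:
  ∫_0^5 −u''(x) v(x) dx = ∫_0^5 f(x) v(x) dx.
Integrate the LHS by parts once:
  ∫_0^5 −u'' v dx = −[u'(x) v(x)]_0^5 + ∫_0^5 u'(x) v'(x) dx.
Thus ∫_0^5 u'(x) v'(x) dx = ∫_0^5 f(x) v(x) dx + [u'(x) v(x)]_0^5.
Choose V so that boundary terms are either known or forced to vanish.
u has inhomogeneous Neumann u'(0) = 2, u'(5) = 2. [u' v]_0^5 = (2)·v(5) − (2)·v(0) = 2·v(5) − 2·v(0). Take V = H^1(0, 5); boundary term becomes part of RHS.
Weak formulation: find u (satisfying any essential BC) such that ∫_0^5 u'(x) v'(x) dx = ∫_0^5 f v dx + 2·v(5) − 2·v(0) for all v ∈ V (Neumann data are natural BCs: they enter the RHS as boundary terms).
Substituting f(x) = 15/2 - 3*x, the right-hand side is ∫_0^5 (15/2 - 3*x) v dx + 2·v(5) − 2·v(0).
Compatibility check (pure Neumann): taking v ≡ 1 ∈ V gives 0 = ∫_0^5 f dx + (2) − (2), i.e. ∫_0^5 f dx must equal u'(0) − u'(5) = 0. Indeed ∫_0^5 (15/2 - 3*x) dx = 0, so the data are compatible. The solution is then unique only up to an additive constant (fix it e.g. by requiring ∫_0^5 u dx = 0).


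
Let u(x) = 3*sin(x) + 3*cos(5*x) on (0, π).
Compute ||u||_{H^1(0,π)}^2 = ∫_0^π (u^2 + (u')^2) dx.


||u||_{H^1(0,π)}^2 = 126*π

u'(x) = -15*sin(5*x) + 3*cos(x).
Expand u² and (u')² and integrate term by term on (0, π), using: for integers n ≥ 1, ∫_0^π sin²(nx) dx = ∫_0^π cos²(nx) dx = π/2; for n ≠ n', ∫_0^π sin(nx)sin(n'x) dx = ∫_0^π cos(nx)cos(n'x) dx = 0; and by product-to-sum, ∫_0^π sin(nx)cos(n'x) dx = ½∫_0^π [sin((n+n')x) + sin((n−n')x)] dx, which is 0 when n+n' is even and 2n/(n²−n'²) when n+n' is odd (it need not vanish on (0, π)).
  u² squared terms: (3)²·∫cos(5x)² dx = 9·π/2 = 9*π/2;  (3)²·∫sin(x)² dx = 9·π/2 = 9*π/2.
  u² cross terms: 2·(3)·(3)·∫cos(5x)·sin(x) dx = 18·(0) = 0.
  So ∫_0^π u² dx = 9*π/2 + 9*π/2 + 0 = 9*π.
  (u')² squared terms: (-15)²·∫sin(5x)² dx = 225·π/2 = 225*π/2;  (3)²·∫cos(x)² dx = 9·π/2 = 9*π/2.
  (u')² cross terms: 2·(-15)·(3)·∫sin(5x)·cos(x) dx = -90·(0) = 0.
  So ∫_0^π (u')² dx = 225*π/2 + 9*π/2 + 0 = 117*π.
||u||_{H^1}^2 = (9*π) + (117*π) = 126*π.


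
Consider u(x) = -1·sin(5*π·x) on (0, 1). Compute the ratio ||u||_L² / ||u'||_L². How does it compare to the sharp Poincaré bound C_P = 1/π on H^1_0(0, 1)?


||u||_L² / ||u'||_L² = 1/(5*π) < C_P = 1/π.

u(x) = -1·sin(5*π·x), so u'(x) = -5*π*cos(5*π*x).
Writing u(x) = A·sin(kπx/L) with A = -1 and k = 5, use ∫_0^L sin²(kπx/L) dx = L/2 and ∫_0^L cos²(kπx/L) dx = L/2.
u² = 1·sin²(5*π·x) and (u')² = 25*π^2·cos²(5*π·x), and each of sin², cos² integrates to L/2 = 1/2 over (0, 1).
∫_0^1 u² dx = 1/2, so ||u||_L² = sqrt(2)/2.
∫_0^1 (u')² dx = 25*π^2/2, so ||u'||_L² = 5*sqrt(2)*π/2.
Ratio ||u||_L² / ||u'||_L² = 1/(5*π).
Sharp Poincaré constant on H^1_0(0, 1) is C_P = L/π = 1/π, achieved by sin(π·x).
This is the k = 5 harmonic; the ratio L/(kπ) is strictly less than C_P = L/π, consistent with the sharp inequality ||u||_L² ≤ C_P ||u'||_L².


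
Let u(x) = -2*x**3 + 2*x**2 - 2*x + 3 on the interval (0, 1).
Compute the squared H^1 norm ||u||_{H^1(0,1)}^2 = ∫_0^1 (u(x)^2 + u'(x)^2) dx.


||u||_{H^1}^2 = 998/105

The H^1 norm (squared) on an interval (0, L) is
  ||u||_{H^1}^2 = ∫_0^L u(x)^2 dx + ∫_0^L u'(x)^2 dx.
Compute u'(x) = -6*x**2 + 4*x - 2.
Then u(x)^2 = 4*x**6 - 8*x**5 + 12*x**4 - 20*x**3 + 16*x**2 - 12*x + 9 and u'(x)^2 = 36*x**4 - 48*x**3 + 40*x**2 - 16*x + 4.
Integrate each monomial from 0 to 1 using ∫_0^1 c·x^n dx = c·1^(n+1)/(n+1):
  ∫_0^1 u(x)^2 dx = ∫_0^1 (4*x^6 - 8*x^5 + 12*x^4 - 20*x^3 + 16*x^2 - 12*x + 9) dx. Term by term:
    ∫_0^1 4*x^6 dx = 4/7;  ∫_0^1 -8*x^5 dx = -4/3;  ∫_0^1 12*x^4 dx = 12/5;
    ∫_0^1 -20*x^3 dx = -5;  ∫_0^1 16*x^2 dx = 16/3;  ∫_0^1 -12*x dx = -6;
    ∫_0^1 9 dx = 9.
  Sum: 4/7 − 4/3 + 12/5 − 5 + 16/3 − 6 + 9 = 174/35.
  ∫_0^1 u'(x)^2 dx = ∫_0^1 (36*x^4 - 48*x^3 + 40*x^2 - 16*x + 4) dx. Term by term:
    ∫_0^1 36*x^4 dx = 36/5;  ∫_0^1 -48*x^3 dx = -12;  ∫_0^1 40*x^2 dx = 40/3;
    ∫_0^1 -16*x dx = -8;  ∫_0^1 4 dx = 4.
  Sum: 36/5 − 12 + 40/3 − 8 + 4 = 68/15.
Adding: ||u||_{H^1}^2 = 174/35 + 68/15 = 998/105.


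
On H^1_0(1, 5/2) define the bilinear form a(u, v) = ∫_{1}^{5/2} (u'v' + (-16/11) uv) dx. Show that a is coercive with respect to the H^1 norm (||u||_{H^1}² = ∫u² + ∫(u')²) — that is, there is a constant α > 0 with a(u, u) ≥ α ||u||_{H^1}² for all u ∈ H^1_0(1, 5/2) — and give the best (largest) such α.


α = 4*(-36 + 11*π^2)/(11*(9 + 4*π^2))

Coercivity of a(·,·) on H^1_0(1, 5/2) means a(u, u) ≥ α ||u||_{H^1}² for every u ∈ H^1_0.
The interval has length L = 3/2, and Poincaré/coercivity depend only on L. Here a(u, u) = ∫(u')² + (-16/11)·∫u².
Here c = -16/11 < 0 with |c| < (π/L)² = 4*π^2/9, so coercivity still holds. The condition a(u,u) ≥ α||u||_{H^1}² reads (1−α)∫(u')² ≥ (α−c)∫u². Any admissible α is ≤ 1 (rapidly oscillating u have ∫u²/∫(u')² → 0), and α = 1 would force 0 ≥ (1−c)∫u², impossible since c < 1; so 1−α > 0. By the sharp Poincaré inequality on H^1_0 of an interval of length L, ∫(u')² ≥ (π/L)²∫u² with equality for the first sine mode sin(π(x−x₀)/L) (x₀ the left endpoint), so the inequality holds for all u iff (1−α)(π/L)² ≥ α − c, i.e. α ≤ ((π/L)² + c)/((π/L)² + 1) = (1 + c(L/π)²)/(1 + (L/π)²). (Direct route, valid since c ≤ 0: Poincaré gives c∫u² ≥ c(L/π)²∫(u')², so a(u,u) ≥ (1 + c(L/π)²)∫(u')², while ||u||_{H^1}² ≤ (1 + (L/π)²)∫(u')²; dividing yields the same α.) With (π/L)² = 4*π^2/9 and c = -16/11, the largest admissible constant is α = ((π/L)² + c)/((π/L)² + 1).
Simplifying, α = 4*(-36 + 11*π^2)/(11*(9 + 4*π^2)).


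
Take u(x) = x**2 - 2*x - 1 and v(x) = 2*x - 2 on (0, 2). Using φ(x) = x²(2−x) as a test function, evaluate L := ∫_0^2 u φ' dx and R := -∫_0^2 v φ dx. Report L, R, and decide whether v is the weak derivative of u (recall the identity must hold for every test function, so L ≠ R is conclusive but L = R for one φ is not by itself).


LHS = -8/15, RHS = -8/15. Yes, v = u' weakly.

u(x) = x**2 - 2*x - 1, classical derivative u'(x) = 2*x - 2.
φ(x) = x²(2−x), so φ'(x) = x*(4 - 3*x).
Note φ(0) = φ(2) = 0, so the boundary term u·φ vanishes.
LHS = ∫_0^2 u(x) φ'(x) dx = ∫_0^2 (-3*x^4 + 10*x^3 - 5*x^2 - 4*x) dx. Term by term:
  ∫_0^2 -3*x^4 dx = -96/5;  ∫_0^2 10*x^3 dx = 40;  ∫_0^2 -5*x^2 dx = -40/3;
  ∫_0^2 -4*x dx = -8.
Sum: -96/5 + 40 − 40/3 − 8 = -8/15.
So LHS = -8/15.
∫_0^2 v(x) φ(x) dx = ∫_0^2 (-2*x^4 + 6*x^3 - 4*x^2) dx. Term by term:
  ∫_0^2 -2*x^4 dx = -64/5;  ∫_0^2 6*x^3 dx = 24;  ∫_0^2 -4*x^2 dx = -32/3.
Sum: -64/5 + 24 − 32/3 = 8/15.
So RHS = -∫_0^2 v(x) φ(x) dx = -8/15.
LHS = RHS, so the identity holds for this test φ.
Moreover u is smooth here and v(x) = u'(x) = 2*x - 2 pointwise, so the identity holds for every test function. Hence v is the weak derivative of u.


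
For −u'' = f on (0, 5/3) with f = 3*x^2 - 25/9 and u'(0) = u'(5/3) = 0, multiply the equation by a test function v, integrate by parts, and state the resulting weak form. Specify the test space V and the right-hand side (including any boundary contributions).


V = H^1(0, 5/3) (no boundary constraint on v; u is determined up to an additive constant); weak form: ∫_0^5/3 u'v' dx = ∫_0^5/3 (3*x^2 - 25/9) v dx for all v ∈ V.

Multiply both sides by a test function v and integrate from 0 to 5/3:
  ∫_0^5/3 −u''(x) v(x) dx = ∫_0^5/3 f(x) v(x) dx.
Integrate the LHS by parts once:
  ∫_0^5/3 −u'' v dx = −[u'(x) v(x)]_0^5/3 + ∫_0^5/3 u'(x) v'(x) dx.
Thus ∫_0^5/3 u'(x) v'(x) dx = ∫_0^5/3 f(x) v(x) dx + [u'(x) v(x)]_0^5/3.
Choose V so that boundary terms are either known or forced to vanish.
u has homogeneous Neumann: u'(0) = u'(5/3) = 0. So [u' v]_0^5/3 = 0·v(5/3) − 0·v(0) = 0 for any v; take V = H^1(0, 5/3).
Weak formulation: find u (satisfying any essential BC) such that ∫_0^5/3 u'(x) v'(x) dx = ∫_0^5/3 f v dx for all v ∈ V (homogeneous Neumann, so boundary terms vanish).
Substituting f(x) = 3*x^2 - 25/9, the right-hand side is ∫_0^5/3 (3*x^2 - 25/9) v dx.
Compatibility check (pure Neumann): taking v ≡ 1 ∈ V gives 0 = ∫_0^5/3 f dx + (0) − (0), i.e. ∫_0^5/3 f dx must equal u'(0) − u'(5/3) = 0. Indeed ∫_0^5/3 (3*x^2 - 25/9) dx = 0, so the data are compatible. The solution is then unique only up to an additive constant (fix it e.g. by requiring ∫_0^5/3 u dx = 0).


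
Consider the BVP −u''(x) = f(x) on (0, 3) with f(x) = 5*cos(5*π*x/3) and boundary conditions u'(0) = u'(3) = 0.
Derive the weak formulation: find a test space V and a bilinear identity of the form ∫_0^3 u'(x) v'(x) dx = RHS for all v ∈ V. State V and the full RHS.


V = H^1(0, 3) (no boundary constraint on v; u is determined up to an additive constant); weak form: ∫_0^3 u'v' dx = ∫_0^3 (5*cos(5*π*x/3)) v dx for all v ∈ V.

Multiply both sides by a test function v and integrate from 0 to 3:
  ∫_0^3 −u''(x) v(x) dx = ∫_0^3 f(x) v(x) dx.
Integrate the LHS by parts once:
  ∫_0^3 −u'' v dx = −[u'(x) v(x)]_0^3 + ∫_0^3 u'(x) v'(x) dx.
Thus ∫_0^3 u'(x) v'(x) dx = ∫_0^3 f(x) v(x) dx + [u'(x) v(x)]_0^3.
Choose V so that boundary terms are either known or forced to vanish.
u has homogeneous Neumann: u'(0) = u'(3) = 0. So [u' v]_0^3 = 0·v(3) − 0·v(0) = 0 for any v; take V = H^1(0, 3).
Weak formulation: find u (satisfying any essential BC) such that ∫_0^3 u'(x) v'(x) dx = ∫_0^3 f v dx for all v ∈ V (homogeneous Neumann, so boundary terms vanish).
Substituting f(x) = 5*cos(5*π*x/3), the right-hand side is ∫_0^3 (5*cos(5*π*x/3)) v dx.
Compatibility check (pure Neumann): taking v ≡ 1 ∈ V gives 0 = ∫_0^3 f dx + (0) − (0), i.e. ∫_0^3 f dx must equal u'(0) − u'(3) = 0. Indeed ∫_0^3 (5*cos(5*π*x/3)) dx = 0, so the data are compatible. The solution is then unique only up to an additive constant (fix it e.g. by requiring ∫_0^3 u dx = 0).


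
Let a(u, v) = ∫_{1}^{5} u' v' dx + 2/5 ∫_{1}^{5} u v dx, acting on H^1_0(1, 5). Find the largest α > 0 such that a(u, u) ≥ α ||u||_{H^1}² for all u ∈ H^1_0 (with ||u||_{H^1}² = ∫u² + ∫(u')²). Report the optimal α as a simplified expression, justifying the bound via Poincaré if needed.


α = (32/5 + π^2)/(π^2 + 16)

Coercivity of a(·,·) on H^1_0(1, 5) means a(u, u) ≥ α ||u||_{H^1}² for every u ∈ H^1_0.
The interval has length L = 4, and Poincaré/coercivity depend only on L. Here a(u, u) = ∫(u')² + (2/5)·∫u².
Here 0 < c = 2/5 < 1. The condition a(u,u) ≥ α||u||_{H^1}² reads (1−α)∫(u')² ≥ (α−c)∫u². Any admissible α is ≤ 1 (rapidly oscillating u have ∫u²/∫(u')² → 0), and α = 1 would force 0 ≥ (1−c)∫u², impossible since c < 1; so 1−α > 0. By the sharp Poincaré inequality on H^1_0 of an interval of length L, ∫(u')² ≥ (π/L)²∫u² with equality for the first sine mode sin(π(x−x₀)/L) (x₀ the left endpoint), so the inequality holds for all u iff (1−α)(π/L)² ≥ α − c, i.e. α ≤ ((π/L)² + c)/((π/L)² + 1) = (1 + c(L/π)²)/(1 + (L/π)²). With (π/L)² = π^2/16 and c = 2/5, the largest admissible constant is α = ((π/L)² + c)/((π/L)² + 1).
Simplifying, α = (32/5 + π^2)/(π^2 + 16).


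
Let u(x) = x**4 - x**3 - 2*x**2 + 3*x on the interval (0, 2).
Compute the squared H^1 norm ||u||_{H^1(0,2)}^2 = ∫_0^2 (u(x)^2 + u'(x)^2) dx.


||u||_{H^1}^2 = 3398/63

The H^1 norm (squared) on an interval (0, L) is
  ||u||_{H^1}^2 = ∫_0^L u(x)^2 dx + ∫_0^L u'(x)^2 dx.
Compute u'(x) = 4*x**3 - 3*x**2 - 4*x + 3.
Then u(x)^2 = x**8 - 2*x**7 - 3*x**6 + 10*x**5 - 2*x**4 - 12*x**3 + 9*x**2 and u'(x)^2 = 16*x**6 - 24*x**5 - 23*x**4 + 48*x**3 - 2*x**2 - 24*x + 9.
Integrate each monomial from 0 to 2 using ∫_0^2 c·x^n dx = c·2^(n+1)/(n+1):
  ∫_0^2 u(x)^2 dx = ∫_0^2 (x^8 - 2*x^7 - 3*x^6 + 10*x^5 - 2*x^4 - 12*x^3 + 9*x^2) dx. Term by term:
    ∫_0^2 x^8 dx = 512/9;  ∫_0^2 -2*x^7 dx = -64;  ∫_0^2 -3*x^6 dx = -384/7;
    ∫_0^2 10*x^5 dx = 320/3;  ∫_0^2 -2*x^4 dx = -64/5;  ∫_0^2 -12*x^3 dx = -48;
    ∫_0^2 9*x^2 dx = 24.
  Sum: 512/9 − 64 − 384/7 + 320/3 − 64/5 − 48 + 24 = 2488/315.
  ∫_0^2 u'(x)^2 dx = ∫_0^2 (16*x^6 - 24*x^5 - 23*x^4 + 48*x^3 - 2*x^2 - 24*x + 9) dx. Term by term:
    ∫_0^2 16*x^6 dx = 2048/7;  ∫_0^2 -24*x^5 dx = -256;  ∫_0^2 -23*x^4 dx = -736/5;
    ∫_0^2 48*x^3 dx = 192;  ∫_0^2 -2*x^2 dx = -16/3;  ∫_0^2 -24*x dx = -48;
    ∫_0^2 9 dx = 18.
  Sum: 2048/7 − 256 − 736/5 + 192 − 16/3 − 48 + 18 = 4834/105.
Adding: ||u||_{H^1}^2 = 2488/315 + 4834/105 = 3398/63.


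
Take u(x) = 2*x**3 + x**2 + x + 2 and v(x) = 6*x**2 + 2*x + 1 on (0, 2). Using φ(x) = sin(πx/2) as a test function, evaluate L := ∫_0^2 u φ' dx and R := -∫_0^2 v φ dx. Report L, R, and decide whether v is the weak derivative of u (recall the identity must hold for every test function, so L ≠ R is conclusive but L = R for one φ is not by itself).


LHS = -60/π + 192/π^3, RHS = -60/π + 192/π^3. Yes, v = u' weakly.

u(x) = 2*x**3 + x**2 + x + 2, classical derivative u'(x) = 6*x**2 + 2*x + 1.
φ(x) = sin(πx/2), so φ'(x) = π*cos(π*x/2)/2.
Note φ(0) = φ(2) = 0, so the boundary term u·φ vanishes.
LHS = ∫_0^2 u(x) φ'(x) dx = ∫_0^2 (π*x^3*cos(π*x/2) + π*x^2*cos(π*x/2)/2 + π*x*cos(π*x/2)/2 + π*cos(π*x/2)) dx. Term by term:
  ∫_0^2 π*cos(π*x/2) dx = 0;  ∫_0^2 π*x^3*cos(π*x/2) dx = -48/π + 192/π^3;  ∫_0^2 π*x*cos(π*x/2)/2 dx = -4/π;
  ∫_0^2 π*x^2*cos(π*x/2)/2 dx = -8/π.
Sum: 0 + -48/π + 192/π^3 − 4/π − 8/π = -60/π + 192/π^3.
So LHS = -60/π + 192/π^3.
∫_0^2 v(x) φ(x) dx = ∫_0^2 (6*x^2*sin(π*x/2) + 2*x*sin(π*x/2) + sin(π*x/2)) dx. Term by term:
  ∫_0^2 2*x*sin(π*x/2) dx = 8/π;  ∫_0^2 6*x^2*sin(π*x/2) dx = -192/π^3 + 48/π;  ∫_0^2 sin(π*x/2) dx = 4/π.
Sum: 8/π + -192/π^3 + 48/π + 4/π = -192/π^3 + 60/π.
So RHS = -∫_0^2 v(x) φ(x) dx = -60/π + 192/π^3.
LHS = RHS, so the identity holds for this test φ.
Moreover u is smooth here and v(x) = u'(x) = 6*x**2 + 2*x + 1 pointwise, so the identity holds for every test function. Hence v is the weak derivative of u.


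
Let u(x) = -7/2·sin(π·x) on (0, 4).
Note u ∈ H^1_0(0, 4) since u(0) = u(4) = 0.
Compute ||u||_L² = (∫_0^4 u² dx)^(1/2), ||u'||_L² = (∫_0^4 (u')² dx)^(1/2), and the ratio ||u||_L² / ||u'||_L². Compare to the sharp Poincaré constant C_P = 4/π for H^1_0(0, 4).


||u||_L² / ||u'||_L² = 1/π < C_P = 4/π.

u(x) = -7/2·sin(π·x), so u'(x) = -7*π*cos(π*x)/2.
Writing u(x) = A·sin(kπx/L) with A = -7/2 and k = 4, use ∫_0^L sin²(kπx/L) dx = L/2 and ∫_0^L cos²(kπx/L) dx = L/2.
u² = 49/4·sin²(π·x) and (u')² = 49*π^2/4·cos²(π·x), and each of sin², cos² integrates to L/2 = 2 over (0, 4).
∫_0^4 u² dx = 49/2, so ||u||_L² = 7*sqrt(2)/2.
∫_0^4 (u')² dx = 49*π^2/2, so ||u'||_L² = 7*sqrt(2)*π/2.
Ratio ||u||_L² / ||u'||_L² = 1/π.
Sharp Poincaré constant on H^1_0(0, 4) is C_P = L/π = 4/π, achieved by sin(π/4·x).
This is the k = 4 harmonic; the ratio L/(kπ) is strictly less than C_P = L/π, consistent with the sharp inequality ||u||_L² ≤ C_P ||u'||_L².


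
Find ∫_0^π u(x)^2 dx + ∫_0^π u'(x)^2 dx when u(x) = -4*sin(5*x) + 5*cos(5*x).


||u||_{H^1(0,π)}^2 = 533*π

u'(x) = -25*sin(5*x) - 20*cos(5*x).
Expand u² and (u')² and integrate term by term on (0, π), using: for integers n ≥ 1, ∫_0^π sin²(nx) dx = ∫_0^π cos²(nx) dx = π/2; for n ≠ n', ∫_0^π sin(nx)sin(n'x) dx = ∫_0^π cos(nx)cos(n'x) dx = 0; and by product-to-sum, ∫_0^π sin(nx)cos(n'x) dx = ½∫_0^π [sin((n+n')x) + sin((n−n')x)] dx, which is 0 when n+n' is even and 2n/(n²−n'²) when n+n' is odd (it need not vanish on (0, π)).
  u² squared terms: (-4)²·∫sin(5x)² dx = 16·π/2 = 8*π;  (5)²·∫cos(5x)² dx = 25·π/2 = 25*π/2.
  u² cross terms: 2·(-4)·(5)·∫sin(5x)·cos(5x) dx = -40·(0) = 0.
  So ∫_0^π u² dx = 8*π + 25*π/2 + 0 = 41*π/2.
  (u')² squared terms: (-25)²·∫sin(5x)² dx = 625·π/2 = 625*π/2;  (-20)²·∫cos(5x)² dx = 400·π/2 = 200*π.
  (u')² cross terms: 2·(-25)·(-20)·∫sin(5x)·cos(5x) dx = 1000·(0) = 0.
  So ∫_0^π (u')² dx = 625*π/2 + 200*π + 0 = 1025*π/2.
||u||_{H^1}^2 = (41*π/2) + (1025*π/2) = 533*π.


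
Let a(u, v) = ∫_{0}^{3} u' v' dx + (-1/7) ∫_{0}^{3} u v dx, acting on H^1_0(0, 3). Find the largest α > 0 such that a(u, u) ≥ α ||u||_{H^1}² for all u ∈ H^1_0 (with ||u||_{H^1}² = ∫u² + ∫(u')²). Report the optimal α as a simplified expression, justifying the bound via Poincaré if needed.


α = (-9/7 + π^2)/(9 + π^2)

Coercivity of a(·,·) on H^1_0(0, 3) means a(u, u) ≥ α ||u||_{H^1}² for every u ∈ H^1_0.
The interval has length L = 3, and Poincaré/coercivity depend only on L. Here a(u, u) = ∫(u')² + (-1/7)·∫u².
Here c = -1/7 < 0 with |c| < (π/L)² = π^2/9, so coercivity still holds. The condition a(u,u) ≥ α||u||_{H^1}² reads (1−α)∫(u')² ≥ (α−c)∫u². Any admissible α is ≤ 1 (rapidly oscillating u have ∫u²/∫(u')² → 0), and α = 1 would force 0 ≥ (1−c)∫u², impossible since c < 1; so 1−α > 0. By the sharp Poincaré inequality on H^1_0 of an interval of length L, ∫(u')² ≥ (π/L)²∫u² with equality for the first sine mode sin(π(x−x₀)/L) (x₀ the left endpoint), so the inequality holds for all u iff (1−α)(π/L)² ≥ α − c, i.e. α ≤ ((π/L)² + c)/((π/L)² + 1) = (1 + c(L/π)²)/(1 + (L/π)²). (Direct route, valid since c ≤ 0: Poincaré gives c∫u² ≥ c(L/π)²∫(u')², so a(u,u) ≥ (1 + c(L/π)²)∫(u')², while ||u||_{H^1}² ≤ (1 + (L/π)²)∫(u')²; dividing yields the same α.) With (π/L)² = π^2/9 and c = -1/7, the largest admissible constant is α = ((π/L)² + c)/((π/L)² + 1).
Simplifying, α = (-9/7 + π^2)/(9 + π^2).


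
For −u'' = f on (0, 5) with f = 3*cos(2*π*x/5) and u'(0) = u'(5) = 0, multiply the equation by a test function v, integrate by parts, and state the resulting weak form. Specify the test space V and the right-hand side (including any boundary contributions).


V = H^1(0, 5) (no boundary constraint on v; u is determined up to an additive constant); weak form: ∫_0^5 u'v' dx = ∫_0^5 (3*cos(2*π*x/5)) v dx for all v ∈ V.

Multiply both sides by a test function v and integrate from 0 to 5:
  ∫_0^5 −u''(x) v(x) dx = ∫_0^5 f(x) v(x) dx.
Integrate the LHS by parts once:
  ∫_0^5 −u'' v dx = −[u'(x) v(x)]_0^5 + ∫_0^5 u'(x) v'(x) dx.
Thus ∫_0^5 u'(x) v'(x) dx = ∫_0^5 f(x) v(x) dx + [u'(x) v(x)]_0^5.
Choose V so that boundary terms are either known or forced to vanish.
u has homogeneous Neumann: u'(0) = u'(5) = 0. So [u' v]_0^5 = 0·v(5) − 0·v(0) = 0 for any v; take V = H^1(0, 5).
Weak formulation: find u (satisfying any essential BC) such that ∫_0^5 u'(x) v'(x) dx = ∫_0^5 f v dx for all v ∈ V (homogeneous Neumann, so boundary terms vanish).
Substituting f(x) = 3*cos(2*π*x/5), the right-hand side is ∫_0^5 (3*cos(2*π*x/5)) v dx.
Compatibility check (pure Neumann): taking v ≡ 1 ∈ V gives 0 = ∫_0^5 f dx + (0) − (0), i.e. ∫_0^5 f dx must equal u'(0) − u'(5) = 0. Indeed ∫_0^5 (3*cos(2*π*x/5)) dx = 0, so the data are compatible. The solution is then unique only up to an additive constant (fix it e.g. by requiring ∫_0^5 u dx = 0).
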